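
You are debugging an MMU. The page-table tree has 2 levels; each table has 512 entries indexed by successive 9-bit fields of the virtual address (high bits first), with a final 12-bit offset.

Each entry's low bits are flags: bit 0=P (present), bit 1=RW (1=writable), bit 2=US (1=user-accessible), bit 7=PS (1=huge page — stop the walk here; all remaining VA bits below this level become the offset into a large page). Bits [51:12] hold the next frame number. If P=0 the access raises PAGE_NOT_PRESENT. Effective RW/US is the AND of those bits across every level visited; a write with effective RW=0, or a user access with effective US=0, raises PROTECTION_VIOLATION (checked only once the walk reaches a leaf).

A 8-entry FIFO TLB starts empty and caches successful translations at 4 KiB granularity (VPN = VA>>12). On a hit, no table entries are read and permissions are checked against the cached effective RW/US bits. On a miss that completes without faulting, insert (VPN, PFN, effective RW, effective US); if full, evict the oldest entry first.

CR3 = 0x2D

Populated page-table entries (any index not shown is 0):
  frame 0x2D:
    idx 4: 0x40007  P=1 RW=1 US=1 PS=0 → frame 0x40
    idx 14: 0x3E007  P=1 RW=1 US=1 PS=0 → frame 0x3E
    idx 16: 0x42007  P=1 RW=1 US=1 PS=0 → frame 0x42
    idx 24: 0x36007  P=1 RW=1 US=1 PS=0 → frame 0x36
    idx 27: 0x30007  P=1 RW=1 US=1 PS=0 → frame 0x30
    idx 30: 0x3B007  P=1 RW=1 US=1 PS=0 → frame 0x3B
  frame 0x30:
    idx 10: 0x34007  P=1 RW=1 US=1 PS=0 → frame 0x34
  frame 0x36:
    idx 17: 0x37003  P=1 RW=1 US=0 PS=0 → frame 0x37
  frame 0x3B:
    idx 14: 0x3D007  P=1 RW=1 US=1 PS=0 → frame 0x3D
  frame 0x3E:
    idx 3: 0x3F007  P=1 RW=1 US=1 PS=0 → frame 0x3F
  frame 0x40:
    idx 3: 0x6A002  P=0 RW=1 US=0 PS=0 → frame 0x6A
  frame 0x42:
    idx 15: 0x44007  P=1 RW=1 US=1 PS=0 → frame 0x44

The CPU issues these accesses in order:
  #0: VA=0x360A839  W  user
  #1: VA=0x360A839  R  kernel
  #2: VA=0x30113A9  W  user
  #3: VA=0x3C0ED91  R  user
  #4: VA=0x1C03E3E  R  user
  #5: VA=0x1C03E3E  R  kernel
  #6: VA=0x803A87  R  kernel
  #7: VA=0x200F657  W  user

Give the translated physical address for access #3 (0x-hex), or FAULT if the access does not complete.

Walk each access:
#0 VA=0x360A839 (w,user):
  L0 @0x2D[27] → 0x30007  P=1,RW=1,US=1,PS=0
  L1 @0x30[10] → 0x34007  P=1,RW=1,US=1,PS=0
  ⇒ phys 0x34839  [2 reads]
#1 VA=0x360A839 (r,kernel):
  TLB hit vpn=0x360A → PA=0x34839
#2 VA=0x30113A9 (w,user):
  L0 @0x2D[24] → 0x36007  P=1,RW=1,US=1,PS=0
  L1 @0x36[17] → 0x37003  P=1,RW=1,US=0,PS=0
  ⇒ fault: PROTECTION_VIOLATION  — 2 lookups
#3 VA=0x3C0ED91 (r,user):
  L0 @0x2D[30] → 0x3B007  P=1,RW=1,US=1,PS=0
  L1 @0x3B[14] → 0x3D007  P=1,RW=1,US=1,PS=0
  ⇒ phys 0x3DD91  [2 reads]
#4 VA=0x1C03E3E (r,user):
  L0 @0x2D[14] → 0x3E007  P=1,RW=1,US=1,PS=0
  L1 @0x3E[3] → 0x3F007  P=1,RW=1,US=1,PS=0
  ⇒ phys 0x3FE3E  [2 reads]
#5 VA=0x1C03E3E (r,kernel):
  TLB hit vpn=0x1C03 → PA=0x3FE3E
#6 VA=0x803A87 (r,kernel):
  L0 @0x2D[4] → 0x40007  P=1,RW=1,US=1,PS=0
  L1 @0x40[3] → 0x6A002  P=0,RW=1,US=0,PS=0
  ⇒ fault: PAGE_NOT_PRESENT  — 2 lookups
#7 VA=0x200F657 (w,user):
  L0 @0x2D[16] → 0x42007  P=1,RW=1,US=1,PS=0
  L1 @0x42[15] → 0x44007  P=1,RW=1,US=1,PS=0
  ⇒ phys 0x44657  [2 reads]

Access #3 PA: 0x3DD91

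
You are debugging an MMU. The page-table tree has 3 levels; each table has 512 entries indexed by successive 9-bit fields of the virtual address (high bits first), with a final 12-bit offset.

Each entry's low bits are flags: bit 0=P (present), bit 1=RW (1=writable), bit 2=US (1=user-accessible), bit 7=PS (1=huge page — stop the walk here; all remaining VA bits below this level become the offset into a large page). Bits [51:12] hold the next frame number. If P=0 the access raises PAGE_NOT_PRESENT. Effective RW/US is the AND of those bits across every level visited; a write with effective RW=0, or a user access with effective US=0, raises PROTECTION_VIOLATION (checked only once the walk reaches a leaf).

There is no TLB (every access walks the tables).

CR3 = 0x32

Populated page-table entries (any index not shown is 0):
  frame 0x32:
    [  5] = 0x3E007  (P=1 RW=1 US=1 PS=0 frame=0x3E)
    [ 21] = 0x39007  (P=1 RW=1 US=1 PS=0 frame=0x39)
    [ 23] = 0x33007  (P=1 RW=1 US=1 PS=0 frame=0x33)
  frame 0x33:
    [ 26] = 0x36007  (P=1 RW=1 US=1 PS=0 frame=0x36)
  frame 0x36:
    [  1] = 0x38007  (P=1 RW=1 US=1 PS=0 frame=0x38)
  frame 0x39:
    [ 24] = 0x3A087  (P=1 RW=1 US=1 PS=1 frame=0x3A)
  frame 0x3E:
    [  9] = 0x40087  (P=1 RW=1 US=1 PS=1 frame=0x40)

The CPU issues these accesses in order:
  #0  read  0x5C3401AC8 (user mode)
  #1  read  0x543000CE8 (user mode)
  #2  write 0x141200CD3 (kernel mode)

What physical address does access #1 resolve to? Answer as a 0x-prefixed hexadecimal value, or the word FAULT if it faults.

Walk each access:
#0 VA=0x5C3401AC8 (r,user):
  [0] read 0x32 idx=23: raw=0x33007 flags P=1 W=1 U=1 S=0
  [1] read 0x33 idx=26: raw=0x36007 flags P=1 W=1 U=1 S=0
  [2] read 0x36 idx=1: raw=0x38007 flags P=1 W=1 U=1 S=0
  → PA=0x38AC8  (3 entries read)
#1 VA=0x543000CE8 (r,user):
  [0] read 0x32 idx=21: raw=0x39007 flags P=1 W=1 U=1 S=0
  [1] read 0x39 idx=24: raw=0x3A087 flags P=1 W=1 U=1 S=1
  → PA=0x3ACE8 (huge @L1)  (2 entries read)
#2 VA=0x141200CD3 (w,kernel):
  [0] read 0x32 idx=5: raw=0x3E007 flags P=1 W=1 U=1 S=0
  [1] read 0x3E idx=9: raw=0x40087 flags P=1 W=1 U=1 S=1
  → PA=0x40CD3 (huge @L1)  (2 entries read)

Access #1 PA: 0x3ACE8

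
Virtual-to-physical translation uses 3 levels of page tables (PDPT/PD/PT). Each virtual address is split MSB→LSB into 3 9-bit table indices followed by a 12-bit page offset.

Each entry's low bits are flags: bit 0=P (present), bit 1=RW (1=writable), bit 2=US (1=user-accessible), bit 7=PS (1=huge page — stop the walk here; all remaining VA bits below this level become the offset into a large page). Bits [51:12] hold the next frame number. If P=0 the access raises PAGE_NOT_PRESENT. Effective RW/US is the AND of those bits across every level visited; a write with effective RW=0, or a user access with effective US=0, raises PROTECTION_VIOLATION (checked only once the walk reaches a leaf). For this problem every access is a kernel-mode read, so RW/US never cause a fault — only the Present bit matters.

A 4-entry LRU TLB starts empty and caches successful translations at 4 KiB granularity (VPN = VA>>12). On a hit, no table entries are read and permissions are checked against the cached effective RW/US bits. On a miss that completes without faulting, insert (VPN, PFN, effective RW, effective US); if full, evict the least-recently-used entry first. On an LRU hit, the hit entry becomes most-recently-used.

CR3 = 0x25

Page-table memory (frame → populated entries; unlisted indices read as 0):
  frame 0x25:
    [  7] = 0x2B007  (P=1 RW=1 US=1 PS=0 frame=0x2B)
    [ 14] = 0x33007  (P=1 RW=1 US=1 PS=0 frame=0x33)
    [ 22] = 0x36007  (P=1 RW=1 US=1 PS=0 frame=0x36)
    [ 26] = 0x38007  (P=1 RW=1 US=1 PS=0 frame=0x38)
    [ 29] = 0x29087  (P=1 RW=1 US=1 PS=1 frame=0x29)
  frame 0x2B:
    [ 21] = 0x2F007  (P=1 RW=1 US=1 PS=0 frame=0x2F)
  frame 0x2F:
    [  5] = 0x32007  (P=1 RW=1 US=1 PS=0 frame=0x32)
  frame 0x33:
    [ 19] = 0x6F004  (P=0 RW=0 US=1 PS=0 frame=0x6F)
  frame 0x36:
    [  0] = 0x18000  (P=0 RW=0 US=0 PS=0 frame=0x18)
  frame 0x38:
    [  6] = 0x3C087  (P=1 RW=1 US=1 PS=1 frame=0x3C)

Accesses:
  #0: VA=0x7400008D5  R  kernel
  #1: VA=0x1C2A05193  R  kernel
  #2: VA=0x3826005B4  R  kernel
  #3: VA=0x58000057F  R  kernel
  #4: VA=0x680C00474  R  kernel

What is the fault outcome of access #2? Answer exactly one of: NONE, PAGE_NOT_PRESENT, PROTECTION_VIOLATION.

Walk each access:
#0 VA=0x7400008D5 (r,kernel):
  L0 @0x25[29] → 0x29087  P=1,RW=1,US=1,PS=1
  ⇒ phys 0x298D5 (huge @L0)  [1 reads]
#1 VA=0x1C2A05193 (r,kernel):
  L0 @0x25[7] → 0x2B007  P=1,RW=1,US=1,PS=0
  L1 @0x2B[21] → 0x2F007  P=1,RW=1,US=1,PS=0
  L2 @0x2F[5] → 0x32007  P=1,RW=1,US=1,PS=0
  ⇒ phys 0x32193  [3 reads]
#2 VA=0x3826005B4 (r,kernel):
  L0 @0x25[14] → 0x33007  P=1,RW=1,US=1,PS=0
  L1 @0x33[19] → 0x6F004  P=0,RW=0,US=1,PS=0
  ✗ PAGE_NOT_PRESENT  [2 reads]
#3 VA=0x58000057F (r,kernel):
  L0 @0x25[22] → 0x36007  P=1,RW=1,US=1,PS=0
  L1 @0x36[0] → 0x18000  P=0,RW=0,US=0,PS=0
  ✗ PAGE_NOT_PRESENT  [2 reads]
#4 VA=0x680C00474 (r,kernel):
  L0 @0x25[26] → 0x38007  P=1,RW=1,US=1,PS=0
  L1 @0x38[6] → 0x3C087  P=1,RW=1,US=1,PS=1
  ⇒ phys 0x3C474 (huge @L1)  [2 reads]

Access #2 fault: PAGE_NOT_PRESENT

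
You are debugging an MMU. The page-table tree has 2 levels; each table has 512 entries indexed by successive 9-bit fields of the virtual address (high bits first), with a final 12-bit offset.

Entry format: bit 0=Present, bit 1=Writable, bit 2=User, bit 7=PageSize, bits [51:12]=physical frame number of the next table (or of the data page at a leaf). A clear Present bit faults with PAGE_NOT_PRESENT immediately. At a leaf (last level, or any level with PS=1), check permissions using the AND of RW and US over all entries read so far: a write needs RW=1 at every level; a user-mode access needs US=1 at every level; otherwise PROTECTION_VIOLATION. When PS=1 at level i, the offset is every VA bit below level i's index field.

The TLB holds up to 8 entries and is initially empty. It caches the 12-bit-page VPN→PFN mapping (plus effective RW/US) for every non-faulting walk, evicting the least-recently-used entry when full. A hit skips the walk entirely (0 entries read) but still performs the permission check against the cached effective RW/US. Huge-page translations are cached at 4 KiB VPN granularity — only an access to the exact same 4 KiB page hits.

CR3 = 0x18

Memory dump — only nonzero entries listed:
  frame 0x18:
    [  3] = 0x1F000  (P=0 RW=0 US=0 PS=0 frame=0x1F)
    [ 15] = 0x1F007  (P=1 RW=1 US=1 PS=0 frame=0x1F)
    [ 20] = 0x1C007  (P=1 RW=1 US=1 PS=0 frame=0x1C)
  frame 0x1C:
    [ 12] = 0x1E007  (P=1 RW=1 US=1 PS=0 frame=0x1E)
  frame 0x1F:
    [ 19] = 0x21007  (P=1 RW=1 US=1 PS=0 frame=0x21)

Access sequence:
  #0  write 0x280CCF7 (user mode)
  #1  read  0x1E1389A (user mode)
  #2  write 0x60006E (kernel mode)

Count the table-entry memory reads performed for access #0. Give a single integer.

Walk each access:
#0 VA=0x280CCF7 (w,user):
  L0 @0x18[20] → 0x1C007  P=1,RW=1,US=1,PS=0
  L1 @0x1C[12] → 0x1E007  P=1,RW=1,US=1,PS=0
  → PA=0x1ECF7  (2 entries read)
#1 VA=0x1E1389A (r,user):
  L0 @0x18[15] → 0x1F007  P=1,RW=1,US=1,PS=0
  L1 @0x1F[19] → 0x21007  P=1,RW=1,US=1,PS=0
  → PA=0x2189A  (2 entries read)
#2 VA=0x60006E (w,kernel):
  L0 @0x18[3] → 0x1F000  P=0,RW=0,US=0,PS=0
  → PAGE_NOT_PRESENT  (1 entries read)

Entries read for #0: 2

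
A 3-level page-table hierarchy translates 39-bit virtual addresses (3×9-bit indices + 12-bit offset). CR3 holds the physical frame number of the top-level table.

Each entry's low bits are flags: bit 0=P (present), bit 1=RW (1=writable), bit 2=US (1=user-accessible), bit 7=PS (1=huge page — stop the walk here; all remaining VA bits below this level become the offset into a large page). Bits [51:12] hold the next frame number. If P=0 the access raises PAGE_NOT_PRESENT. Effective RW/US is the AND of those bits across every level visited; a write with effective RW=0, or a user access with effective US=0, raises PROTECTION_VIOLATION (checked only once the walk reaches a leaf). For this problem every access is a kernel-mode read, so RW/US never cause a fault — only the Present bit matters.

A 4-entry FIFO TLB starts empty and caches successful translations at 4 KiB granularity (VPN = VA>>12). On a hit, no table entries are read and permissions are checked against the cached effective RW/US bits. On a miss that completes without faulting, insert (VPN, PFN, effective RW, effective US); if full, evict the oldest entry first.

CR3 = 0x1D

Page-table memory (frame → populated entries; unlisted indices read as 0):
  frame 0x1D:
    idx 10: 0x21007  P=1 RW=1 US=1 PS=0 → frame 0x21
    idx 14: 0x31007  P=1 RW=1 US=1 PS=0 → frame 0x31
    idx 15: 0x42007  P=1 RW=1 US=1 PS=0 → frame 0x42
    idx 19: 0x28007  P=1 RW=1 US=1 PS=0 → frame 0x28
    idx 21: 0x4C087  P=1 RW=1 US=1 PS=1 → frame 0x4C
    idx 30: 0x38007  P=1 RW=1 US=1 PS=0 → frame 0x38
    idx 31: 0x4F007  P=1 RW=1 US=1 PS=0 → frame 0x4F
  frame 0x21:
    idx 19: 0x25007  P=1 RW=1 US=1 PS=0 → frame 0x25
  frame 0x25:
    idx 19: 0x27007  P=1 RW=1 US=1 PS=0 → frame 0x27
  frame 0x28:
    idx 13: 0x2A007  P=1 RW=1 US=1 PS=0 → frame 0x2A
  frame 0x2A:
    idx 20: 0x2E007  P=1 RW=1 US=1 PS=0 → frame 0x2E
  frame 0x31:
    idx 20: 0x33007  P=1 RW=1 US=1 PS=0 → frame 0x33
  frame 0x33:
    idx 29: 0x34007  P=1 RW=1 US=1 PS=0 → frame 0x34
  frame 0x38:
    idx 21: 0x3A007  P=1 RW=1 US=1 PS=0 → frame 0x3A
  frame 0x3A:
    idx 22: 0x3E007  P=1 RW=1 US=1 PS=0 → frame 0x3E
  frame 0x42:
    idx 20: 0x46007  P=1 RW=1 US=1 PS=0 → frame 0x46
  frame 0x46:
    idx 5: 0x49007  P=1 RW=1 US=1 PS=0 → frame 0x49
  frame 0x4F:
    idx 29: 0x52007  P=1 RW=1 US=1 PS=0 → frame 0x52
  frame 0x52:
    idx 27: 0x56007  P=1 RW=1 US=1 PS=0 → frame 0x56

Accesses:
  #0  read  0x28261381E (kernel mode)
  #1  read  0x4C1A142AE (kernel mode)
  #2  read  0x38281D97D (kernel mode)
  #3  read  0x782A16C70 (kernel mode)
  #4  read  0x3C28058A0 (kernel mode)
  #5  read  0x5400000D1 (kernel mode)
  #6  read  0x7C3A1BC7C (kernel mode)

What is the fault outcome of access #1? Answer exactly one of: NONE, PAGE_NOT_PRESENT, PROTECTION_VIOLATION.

Walk each access:
#0 VA=0x28261381E (r,kernel):
  L0: frame=0x1D idx=10 entry=0x21007 [P=1 RW=1 US=1 PS=0]
  L1: frame=0x21 idx=19 entry=0x25007 [P=1 RW=1 US=1 PS=0]
  L2: frame=0x25 idx=19 entry=0x27007 [P=1 RW=1 US=1 PS=0]
  ✓ 0x2781E  — 3 lookups
#1 VA=0x4C1A142AE (r,kernel):
  L0: frame=0x1D idx=19 entry=0x28007 [P=1 RW=1 US=1 PS=0]
  L1: frame=0x28 idx=13 entry=0x2A007 [P=1 RW=1 US=1 PS=0]
  L2: frame=0x2A idx=20 entry=0x2E007 [P=1 RW=1 US=1 PS=0]
  ✓ 0x2E2AE  — 3 lookups
#2 VA=0x38281D97D (r,kernel):
  L0: frame=0x1D idx=14 entry=0x31007 [P=1 RW=1 US=1 PS=0]
  L1: frame=0x31 idx=20 entry=0x33007 [P=1 RW=1 US=1 PS=0]
  L2: frame=0x33 idx=29 entry=0x34007 [P=1 RW=1 US=1 PS=0]
  ✓ 0x3497D  — 3 lookups
#3 VA=0x782A16C70 (r,kernel):
  L0: frame=0x1D idx=30 entry=0x38007 [P=1 RW=1 US=1 PS=0]
  L1: frame=0x38 idx=21 entry=0x3A007 [P=1 RW=1 US=1 PS=0]
  L2: frame=0x3A idx=22 entry=0x3E007 [P=1 RW=1 US=1 PS=0]
  ✓ 0x3EC70  — 3 lookups
#4 VA=0x3C28058A0 (r,kernel):
  L0: frame=0x1D idx=15 entry=0x42007 [P=1 RW=1 US=1 PS=0]
  L1: frame=0x42 idx=20 entry=0x46007 [P=1 RW=1 US=1 PS=0]
  L2: frame=0x46 idx=5 entry=0x49007 [P=1 RW=1 US=1 PS=0]
  ✓ 0x498A0  — 3 lookups
#5 VA=0x5400000D1 (r,kernel):
  L0: frame=0x1D idx=21 entry=0x4C087 [P=1 RW=1 US=1 PS=1]
  ✓ 0x4C0D1 (huge @L0)  — 1 lookups
#6 VA=0x7C3A1BC7C (r,kernel):
  L0: frame=0x1D idx=31 entry=0x4F007 [P=1 RW=1 US=1 PS=0]
  L1: frame=0x4F idx=29 entry=0x52007 [P=1 RW=1 US=1 PS=0]
  L2: frame=0x52 idx=27 entry=0x56007 [P=1 RW=1 US=1 PS=0]
  ✓ 0x56C7C  — 3 lookups

Access #1 fault: NONE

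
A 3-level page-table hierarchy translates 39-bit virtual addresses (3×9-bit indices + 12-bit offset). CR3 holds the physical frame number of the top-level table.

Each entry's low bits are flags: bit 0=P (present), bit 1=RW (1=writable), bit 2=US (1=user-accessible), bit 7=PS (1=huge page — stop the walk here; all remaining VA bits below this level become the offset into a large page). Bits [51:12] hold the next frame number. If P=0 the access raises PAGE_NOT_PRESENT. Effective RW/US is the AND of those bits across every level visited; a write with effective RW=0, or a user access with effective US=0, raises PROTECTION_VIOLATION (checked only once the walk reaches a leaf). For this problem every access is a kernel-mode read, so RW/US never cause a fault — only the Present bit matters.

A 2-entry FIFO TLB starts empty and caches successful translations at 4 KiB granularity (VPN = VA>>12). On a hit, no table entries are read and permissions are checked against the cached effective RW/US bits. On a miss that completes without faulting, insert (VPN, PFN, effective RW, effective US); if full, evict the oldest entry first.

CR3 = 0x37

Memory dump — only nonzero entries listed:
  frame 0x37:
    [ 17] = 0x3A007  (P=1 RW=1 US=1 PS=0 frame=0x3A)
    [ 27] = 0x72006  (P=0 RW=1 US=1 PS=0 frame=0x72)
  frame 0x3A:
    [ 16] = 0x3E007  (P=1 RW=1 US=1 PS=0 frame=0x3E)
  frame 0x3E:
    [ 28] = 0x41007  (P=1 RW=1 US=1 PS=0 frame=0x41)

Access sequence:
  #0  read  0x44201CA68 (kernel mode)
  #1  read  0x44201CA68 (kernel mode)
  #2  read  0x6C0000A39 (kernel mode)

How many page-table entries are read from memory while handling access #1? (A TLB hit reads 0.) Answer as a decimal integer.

Walk each access:
#0 VA=0x44201CA68 (r,kernel):
  L0 @0x37[17] → 0x3A007  P=1,RW=1,US=1,PS=0
  L1 @0x3A[16] → 0x3E007  P=1,RW=1,US=1,PS=0
  L2 @0x3E[28] → 0x41007  P=1,RW=1,US=1,PS=0
  → PA=0x41A68  (3 entries read)
#1 VA=0x44201CA68 (r,kernel):
  TLB hit vpn=0x44201C → PA=0x41A68
#2 VA=0x6C0000A39 (r,kernel):
  L0 @0x37[27] → 0x72006  P=0,RW=1,US=1,PS=0
  → PAGE_NOT_PRESENT  (1 entries read)

Entries read for #1: 0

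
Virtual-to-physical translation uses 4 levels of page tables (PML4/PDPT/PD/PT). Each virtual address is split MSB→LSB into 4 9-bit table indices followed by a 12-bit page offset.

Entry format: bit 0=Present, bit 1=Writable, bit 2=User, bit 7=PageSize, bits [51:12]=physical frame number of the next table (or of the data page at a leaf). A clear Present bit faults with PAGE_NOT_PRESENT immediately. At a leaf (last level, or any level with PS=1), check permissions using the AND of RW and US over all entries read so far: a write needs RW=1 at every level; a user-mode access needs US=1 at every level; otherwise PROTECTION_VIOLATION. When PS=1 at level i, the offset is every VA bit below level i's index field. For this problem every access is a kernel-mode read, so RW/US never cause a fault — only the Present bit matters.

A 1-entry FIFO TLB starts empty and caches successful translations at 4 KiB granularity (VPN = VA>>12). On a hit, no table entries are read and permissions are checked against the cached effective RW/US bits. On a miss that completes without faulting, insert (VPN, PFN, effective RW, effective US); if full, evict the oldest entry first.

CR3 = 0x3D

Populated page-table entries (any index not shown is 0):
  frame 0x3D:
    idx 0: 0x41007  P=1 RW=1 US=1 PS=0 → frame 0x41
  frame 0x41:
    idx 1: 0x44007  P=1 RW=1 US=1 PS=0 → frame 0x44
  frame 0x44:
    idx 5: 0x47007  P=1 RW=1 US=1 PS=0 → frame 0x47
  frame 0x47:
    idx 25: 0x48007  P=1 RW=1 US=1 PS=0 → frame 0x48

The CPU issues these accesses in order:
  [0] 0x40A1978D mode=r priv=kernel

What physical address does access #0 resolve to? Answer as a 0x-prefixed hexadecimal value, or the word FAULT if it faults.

Per-access translation:
#0 VA=0x40A1978D (r,kernel):
  L0 @0x3D[0] → 0x41007  P=1,RW=1,US=1,PS=0
  L1 @0x41[1] → 0x44007  P=1,RW=1,US=1,PS=0
  L2 @0x44[5] → 0x47007  P=1,RW=1,US=1,PS=0
  L3 @0x47[25] → 0x48007  P=1,RW=1,US=1,PS=0
  ✓ 0x4878D  — 4 lookups

Access #0 PA: 0x4878D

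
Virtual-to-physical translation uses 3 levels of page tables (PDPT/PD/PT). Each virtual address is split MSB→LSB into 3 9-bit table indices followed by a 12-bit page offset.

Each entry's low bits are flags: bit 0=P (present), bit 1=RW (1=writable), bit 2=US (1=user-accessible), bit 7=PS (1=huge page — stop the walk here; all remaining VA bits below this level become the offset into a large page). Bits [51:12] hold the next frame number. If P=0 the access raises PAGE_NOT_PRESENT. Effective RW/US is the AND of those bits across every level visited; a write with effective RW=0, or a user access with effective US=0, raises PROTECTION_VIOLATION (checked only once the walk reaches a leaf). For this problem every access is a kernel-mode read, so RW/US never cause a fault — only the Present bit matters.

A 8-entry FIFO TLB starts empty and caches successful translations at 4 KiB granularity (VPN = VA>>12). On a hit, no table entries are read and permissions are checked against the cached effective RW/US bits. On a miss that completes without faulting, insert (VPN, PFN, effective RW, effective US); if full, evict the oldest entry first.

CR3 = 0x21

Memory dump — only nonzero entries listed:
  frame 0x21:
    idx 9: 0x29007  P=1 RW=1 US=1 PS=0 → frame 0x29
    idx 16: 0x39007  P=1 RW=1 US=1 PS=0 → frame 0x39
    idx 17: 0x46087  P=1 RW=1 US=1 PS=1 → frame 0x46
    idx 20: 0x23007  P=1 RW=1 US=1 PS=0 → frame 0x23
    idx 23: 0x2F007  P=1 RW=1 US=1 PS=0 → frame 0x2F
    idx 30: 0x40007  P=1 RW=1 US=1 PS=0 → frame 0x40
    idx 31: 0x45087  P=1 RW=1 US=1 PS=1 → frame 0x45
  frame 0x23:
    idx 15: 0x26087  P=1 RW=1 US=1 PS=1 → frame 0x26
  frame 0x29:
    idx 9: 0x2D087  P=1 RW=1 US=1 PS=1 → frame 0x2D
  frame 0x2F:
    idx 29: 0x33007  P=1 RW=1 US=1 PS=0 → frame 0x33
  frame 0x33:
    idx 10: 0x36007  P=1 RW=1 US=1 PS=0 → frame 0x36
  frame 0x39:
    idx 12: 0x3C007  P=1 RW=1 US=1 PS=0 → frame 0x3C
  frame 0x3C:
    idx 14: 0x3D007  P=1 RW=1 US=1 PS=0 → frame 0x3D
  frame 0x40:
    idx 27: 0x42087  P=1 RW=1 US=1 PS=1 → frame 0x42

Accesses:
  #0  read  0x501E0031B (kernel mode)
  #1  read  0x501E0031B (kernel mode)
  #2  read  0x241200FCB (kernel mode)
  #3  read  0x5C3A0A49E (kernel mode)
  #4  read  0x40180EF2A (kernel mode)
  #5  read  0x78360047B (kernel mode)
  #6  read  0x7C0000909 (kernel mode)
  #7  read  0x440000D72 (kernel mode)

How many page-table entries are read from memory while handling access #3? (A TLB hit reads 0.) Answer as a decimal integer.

Trace:
#0 VA=0x501E0031B (r,kernel):
  [0] read 0x21 idx=20: raw=0x23007 flags P=1 W=1 U=1 S=0
  [1] read 0x23 idx=15: raw=0x26087 flags P=1 W=1 U=1 S=1
  ✓ 0x2631B (huge @L1)  — 2 lookups
#1 VA=0x501E0031B (r,kernel):
  TLB hit vpn=0x501E00 → PA=0x2631B
#2 VA=0x241200FCB (r,kernel):
  [0] read 0x21 idx=9: raw=0x29007 flags P=1 W=1 U=1 S=0
  [1] read 0x29 idx=9: raw=0x2D087 flags P=1 W=1 U=1 S=1
  ✓ 0x2DFCB (huge @L1)  — 2 lookups
#3 VA=0x5C3A0A49E (r,kernel):
  [0] read 0x21 idx=23: raw=0x2F007 flags P=1 W=1 U=1 S=0
  [1] read 0x2F idx=29: raw=0x33007 flags P=1 W=1 U=1 S=0
  [2] read 0x33 idx=10: raw=0x36007 flags P=1 W=1 U=1 S=0
  ✓ 0x3649E  — 3 lookups
#4 VA=0x40180EF2A (r,kernel):
  [0] read 0x21 idx=16: raw=0x39007 flags P=1 W=1 U=1 S=0
  [1] read 0x39 idx=12: raw=0x3C007 flags P=1 W=1 U=1 S=0
  [2] read 0x3C idx=14: raw=0x3D007 flags P=1 W=1 U=1 S=0
  ✓ 0x3DF2A  — 3 lookups
#5 VA=0x78360047B (r,kernel):
  [0] read 0x21 idx=30: raw=0x40007 flags P=1 W=1 U=1 S=0
  [1] read 0x40 idx=27: raw=0x42087 flags P=1 W=1 U=1 S=1
  ✓ 0x4247B (huge @L1)  — 2 lookups
#6 VA=0x7C0000909 (r,kernel):
  [0] read 0x21 idx=31: raw=0x45087 flags P=1 W=1 U=1 S=1
  ✓ 0x45909 (huge @L0)  — 1 lookups
#7 VA=0x440000D72 (r,kernel):
  [0] read 0x21 idx=17: raw=0x46087 flags P=1 W=1 U=1 S=1
  ✓ 0x46D72 (huge @L0)  — 1 lookups

Entries read for #3: 3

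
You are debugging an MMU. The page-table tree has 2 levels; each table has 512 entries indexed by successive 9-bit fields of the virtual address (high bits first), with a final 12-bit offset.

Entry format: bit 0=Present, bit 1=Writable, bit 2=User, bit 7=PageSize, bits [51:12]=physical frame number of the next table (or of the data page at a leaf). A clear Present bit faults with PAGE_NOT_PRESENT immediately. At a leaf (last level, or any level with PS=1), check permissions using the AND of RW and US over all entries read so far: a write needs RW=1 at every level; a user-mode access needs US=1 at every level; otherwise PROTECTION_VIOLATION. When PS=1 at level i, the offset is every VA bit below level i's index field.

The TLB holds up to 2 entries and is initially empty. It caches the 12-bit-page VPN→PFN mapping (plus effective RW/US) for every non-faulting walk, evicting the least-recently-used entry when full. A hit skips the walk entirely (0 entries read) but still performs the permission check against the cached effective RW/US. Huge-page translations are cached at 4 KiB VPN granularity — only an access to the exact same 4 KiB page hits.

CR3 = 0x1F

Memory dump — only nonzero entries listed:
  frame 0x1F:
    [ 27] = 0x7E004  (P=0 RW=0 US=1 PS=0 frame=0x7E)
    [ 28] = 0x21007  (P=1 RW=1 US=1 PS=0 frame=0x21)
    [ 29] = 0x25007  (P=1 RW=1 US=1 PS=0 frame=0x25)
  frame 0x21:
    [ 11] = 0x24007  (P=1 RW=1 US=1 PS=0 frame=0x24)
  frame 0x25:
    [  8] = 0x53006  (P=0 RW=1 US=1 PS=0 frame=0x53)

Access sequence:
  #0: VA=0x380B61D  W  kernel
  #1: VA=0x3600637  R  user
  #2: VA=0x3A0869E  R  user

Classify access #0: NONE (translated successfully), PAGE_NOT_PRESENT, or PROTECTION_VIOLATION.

Walk each access:
#0 VA=0x380B61D (w,kernel):
  L0 @0x1F[28] → 0x21007  P=1,RW=1,US=1,PS=0
  L1 @0x21[11] → 0x24007  P=1,RW=1,US=1,PS=0
  ⇒ phys 0x2461D  [2 reads]
#1 VA=0x3600637 (r,user):
  L0 @0x1F[27] → 0x7E004  P=0,RW=0,US=1,PS=0
  ⇒ fault: PAGE_NOT_PRESENT  — 1 lookups
#2 VA=0x3A0869E (r,user):
  L0 @0x1F[29] → 0x25007  P=1,RW=1,US=1,PS=0
  L1 @0x25[8] → 0x53006  P=0,RW=1,US=1,PS=0
  ⇒ fault: PAGE_NOT_PRESENT  — 2 lookups

Access #0 fault: NONE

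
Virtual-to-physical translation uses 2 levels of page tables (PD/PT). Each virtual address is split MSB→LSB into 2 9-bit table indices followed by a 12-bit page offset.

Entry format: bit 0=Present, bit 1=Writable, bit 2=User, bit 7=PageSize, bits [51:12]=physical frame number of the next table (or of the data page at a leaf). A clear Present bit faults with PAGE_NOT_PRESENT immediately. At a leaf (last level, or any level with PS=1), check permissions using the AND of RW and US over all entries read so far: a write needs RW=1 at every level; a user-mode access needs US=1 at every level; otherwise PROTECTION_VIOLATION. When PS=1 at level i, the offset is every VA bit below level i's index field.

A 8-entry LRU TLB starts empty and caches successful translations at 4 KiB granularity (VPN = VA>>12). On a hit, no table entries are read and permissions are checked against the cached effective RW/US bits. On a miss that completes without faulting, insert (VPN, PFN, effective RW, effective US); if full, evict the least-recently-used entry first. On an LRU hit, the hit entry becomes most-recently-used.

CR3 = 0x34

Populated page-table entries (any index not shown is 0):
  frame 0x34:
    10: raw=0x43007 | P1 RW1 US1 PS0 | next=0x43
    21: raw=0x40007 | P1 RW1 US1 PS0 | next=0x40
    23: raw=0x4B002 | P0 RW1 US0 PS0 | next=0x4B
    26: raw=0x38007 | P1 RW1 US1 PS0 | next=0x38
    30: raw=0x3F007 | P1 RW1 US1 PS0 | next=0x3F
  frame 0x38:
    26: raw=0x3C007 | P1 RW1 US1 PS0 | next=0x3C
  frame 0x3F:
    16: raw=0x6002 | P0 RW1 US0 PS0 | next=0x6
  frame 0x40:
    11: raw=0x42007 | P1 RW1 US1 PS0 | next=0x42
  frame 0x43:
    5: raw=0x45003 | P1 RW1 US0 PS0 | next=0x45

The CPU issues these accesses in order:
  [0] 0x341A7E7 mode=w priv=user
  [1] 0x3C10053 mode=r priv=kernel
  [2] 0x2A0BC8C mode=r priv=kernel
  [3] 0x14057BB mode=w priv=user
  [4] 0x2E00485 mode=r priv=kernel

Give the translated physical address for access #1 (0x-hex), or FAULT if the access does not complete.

Walk each access:
#0 VA=0x341A7E7 (w,user):
  [0] read 0x34 idx=26: raw=0x38007 flags P=1 W=1 U=1 S=0
  [1] read 0x38 idx=26: raw=0x3C007 flags P=1 W=1 U=1 S=0
  → PA=0x3C7E7  (2 entries read)
#1 VA=0x3C10053 (r,kernel):
  [0] read 0x34 idx=30: raw=0x3F007 flags P=1 W=1 U=1 S=0
  [1] read 0x3F idx=16: raw=0x6002 flags P=0 W=1 U=0 S=0
  ✗ PAGE_NOT_PRESENT  [2 reads]
#2 VA=0x2A0BC8C (r,kernel):
  [0] read 0x34 idx=21: raw=0x40007 flags P=1 W=1 U=1 S=0
  [1] read 0x40 idx=11: raw=0x42007 flags P=1 W=1 U=1 S=0
  → PA=0x42C8C  (2 entries read)
#3 VA=0x14057BB (w,user):
  [0] read 0x34 idx=10: raw=0x43007 flags P=1 W=1 U=1 S=0
  [1] read 0x43 idx=5: raw=0x45003 flags P=1 W=1 U=0 S=0
  ✗ PROTECTION_VIOLATION  [2 reads]
#4 VA=0x2E00485 (r,kernel):
  [0] read 0x34 idx=23: raw=0x4B002 flags P=0 W=1 U=0 S=0
  ✗ PAGE_NOT_PRESENT  [1 reads]

Access #1 PA: FAULT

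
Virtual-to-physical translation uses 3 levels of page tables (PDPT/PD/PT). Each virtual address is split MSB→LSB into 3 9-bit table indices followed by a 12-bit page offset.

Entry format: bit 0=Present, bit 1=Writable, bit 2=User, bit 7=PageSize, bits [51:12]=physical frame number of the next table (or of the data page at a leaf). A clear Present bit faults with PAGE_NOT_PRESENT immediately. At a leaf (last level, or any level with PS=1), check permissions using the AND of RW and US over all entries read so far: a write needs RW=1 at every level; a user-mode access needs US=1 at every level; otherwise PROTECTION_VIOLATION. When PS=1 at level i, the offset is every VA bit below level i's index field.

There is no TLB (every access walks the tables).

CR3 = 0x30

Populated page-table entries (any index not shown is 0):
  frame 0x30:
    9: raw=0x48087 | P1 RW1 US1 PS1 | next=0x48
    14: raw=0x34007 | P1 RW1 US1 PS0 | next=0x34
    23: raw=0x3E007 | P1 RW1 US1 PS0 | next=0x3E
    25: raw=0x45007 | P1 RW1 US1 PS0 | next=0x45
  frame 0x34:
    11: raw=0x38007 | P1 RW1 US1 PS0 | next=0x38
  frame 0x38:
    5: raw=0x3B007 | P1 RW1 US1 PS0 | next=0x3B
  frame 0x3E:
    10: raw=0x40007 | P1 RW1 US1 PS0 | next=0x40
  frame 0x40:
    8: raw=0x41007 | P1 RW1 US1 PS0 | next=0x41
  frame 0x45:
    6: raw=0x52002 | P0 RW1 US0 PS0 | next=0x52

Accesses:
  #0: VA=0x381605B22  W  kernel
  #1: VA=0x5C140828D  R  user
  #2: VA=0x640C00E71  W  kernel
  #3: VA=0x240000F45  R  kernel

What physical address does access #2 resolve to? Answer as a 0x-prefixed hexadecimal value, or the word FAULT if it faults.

Walk each access:
#0 VA=0x381605B22 (w,kernel):
  lvl0: tbl 0x30, slot 14 ⇒ 0x34007 (P1/RW1/US1/PS0)
  lvl1: tbl 0x34, slot 11 ⇒ 0x38007 (P1/RW1/US1/PS0)
  lvl2: tbl 0x38, slot 5 ⇒ 0x3B007 (P1/RW1/US1/PS0)
  ⇒ phys 0x3BB22  [3 reads]
#1 VA=0x5C140828D (r,user):
  lvl0: tbl 0x30, slot 23 ⇒ 0x3E007 (P1/RW1/US1/PS0)
  lvl1: tbl 0x3E, slot 10 ⇒ 0x40007 (P1/RW1/US1/PS0)
  lvl2: tbl 0x40, slot 8 ⇒ 0x41007 (P1/RW1/US1/PS0)
  ⇒ phys 0x4128D  [3 reads]
#2 VA=0x640C00E71 (w,kernel):
  lvl0: tbl 0x30, slot 25 ⇒ 0x45007 (P1/RW1/US1/PS0)
  lvl1: tbl 0x45, slot 6 ⇒ 0x52002 (P0/RW1/US0/PS0)
  ⇒ fault: PAGE_NOT_PRESENT  — 2 lookups
#3 VA=0x240000F45 (r,kernel):
  lvl0: tbl 0x30, slot 9 ⇒ 0x48087 (P1/RW1/US1/PS1)
  ⇒ phys 0x48F45 (huge @L0)  [1 reads]

Access #2 PA: FAULT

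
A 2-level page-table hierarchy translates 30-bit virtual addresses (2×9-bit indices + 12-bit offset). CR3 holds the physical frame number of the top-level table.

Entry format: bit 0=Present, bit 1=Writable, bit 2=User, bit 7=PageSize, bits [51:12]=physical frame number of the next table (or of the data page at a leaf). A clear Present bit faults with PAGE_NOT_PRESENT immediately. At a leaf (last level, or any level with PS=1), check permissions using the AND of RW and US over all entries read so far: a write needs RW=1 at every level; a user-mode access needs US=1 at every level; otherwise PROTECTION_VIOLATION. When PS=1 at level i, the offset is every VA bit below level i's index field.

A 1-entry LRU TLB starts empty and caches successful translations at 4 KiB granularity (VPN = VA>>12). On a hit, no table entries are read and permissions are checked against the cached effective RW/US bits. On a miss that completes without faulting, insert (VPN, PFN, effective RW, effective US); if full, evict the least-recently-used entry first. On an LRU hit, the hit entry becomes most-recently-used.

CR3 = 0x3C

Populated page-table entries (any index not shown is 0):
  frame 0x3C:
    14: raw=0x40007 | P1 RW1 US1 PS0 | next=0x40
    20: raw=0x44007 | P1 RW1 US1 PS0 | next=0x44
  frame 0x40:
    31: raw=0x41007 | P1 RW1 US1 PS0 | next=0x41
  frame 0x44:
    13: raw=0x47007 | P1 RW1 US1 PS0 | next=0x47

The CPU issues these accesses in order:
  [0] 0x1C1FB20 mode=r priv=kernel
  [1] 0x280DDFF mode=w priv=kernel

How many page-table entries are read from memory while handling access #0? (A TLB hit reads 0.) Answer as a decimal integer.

Trace:
#0 VA=0x1C1FB20 (r,kernel):
  lvl0: tbl 0x3C, slot 14 ⇒ 0x40007 (P1/RW1/US1/PS0)
  lvl1: tbl 0x40, slot 31 ⇒ 0x41007 (P1/RW1/US1/PS0)
  → PA=0x41B20  (2 entries read)
#1 VA=0x280DDFF (w,kernel):
  lvl0: tbl 0x3C, slot 20 ⇒ 0x44007 (P1/RW1/US1/PS0)
  lvl1: tbl 0x44, slot 13 ⇒ 0x47007 (P1/RW1/US1/PS0)
  → PA=0x47DFF  (2 entries read)

Entries read for #0: 2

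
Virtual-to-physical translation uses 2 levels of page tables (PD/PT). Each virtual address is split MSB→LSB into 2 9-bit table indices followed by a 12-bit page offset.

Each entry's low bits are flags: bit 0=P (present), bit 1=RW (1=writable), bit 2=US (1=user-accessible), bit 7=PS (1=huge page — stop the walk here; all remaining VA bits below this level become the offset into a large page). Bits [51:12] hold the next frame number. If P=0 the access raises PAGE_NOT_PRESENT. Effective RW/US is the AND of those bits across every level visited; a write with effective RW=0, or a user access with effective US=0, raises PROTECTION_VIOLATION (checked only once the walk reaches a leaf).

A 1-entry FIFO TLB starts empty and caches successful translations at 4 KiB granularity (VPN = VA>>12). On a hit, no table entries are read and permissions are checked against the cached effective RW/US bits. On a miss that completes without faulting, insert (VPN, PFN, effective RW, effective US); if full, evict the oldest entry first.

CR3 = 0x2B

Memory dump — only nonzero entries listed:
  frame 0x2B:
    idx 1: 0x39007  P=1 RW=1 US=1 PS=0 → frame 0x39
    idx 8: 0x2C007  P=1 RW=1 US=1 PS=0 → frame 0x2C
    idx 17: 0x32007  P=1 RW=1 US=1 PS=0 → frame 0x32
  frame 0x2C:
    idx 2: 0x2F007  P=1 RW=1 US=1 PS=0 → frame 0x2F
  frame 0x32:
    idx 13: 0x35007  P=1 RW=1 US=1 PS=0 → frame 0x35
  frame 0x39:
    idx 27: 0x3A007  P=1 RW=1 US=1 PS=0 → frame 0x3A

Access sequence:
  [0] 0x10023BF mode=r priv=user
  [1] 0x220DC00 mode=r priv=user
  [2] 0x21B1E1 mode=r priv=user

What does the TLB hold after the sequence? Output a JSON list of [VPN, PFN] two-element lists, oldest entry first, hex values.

Trace:
#0 VA=0x10023BF (r,user):
  L0: frame=0x2B idx=8 entry=0x2C007 [P=1 RW=1 US=1 PS=0]
  L1: frame=0x2C idx=2 entry=0x2F007 [P=1 RW=1 US=1 PS=0]
  ✓ 0x2F3BF  — 2 lookups
#1 VA=0x220DC00 (r,user):
  L0: frame=0x2B idx=17 entry=0x32007 [P=1 RW=1 US=1 PS=0]
  L1: frame=0x32 idx=13 entry=0x35007 [P=1 RW=1 US=1 PS=0]
  ✓ 0x35C00  — 2 lookups
#2 VA=0x21B1E1 (r,user):
  L0: frame=0x2B idx=1 entry=0x39007 [P=1 RW=1 US=1 PS=0]
  L1: frame=0x39 idx=27 entry=0x3A007 [P=1 RW=1 US=1 PS=0]
  ✓ 0x3A1E1  — 2 lookups

TLB: [["0x21B", "0x3A"]]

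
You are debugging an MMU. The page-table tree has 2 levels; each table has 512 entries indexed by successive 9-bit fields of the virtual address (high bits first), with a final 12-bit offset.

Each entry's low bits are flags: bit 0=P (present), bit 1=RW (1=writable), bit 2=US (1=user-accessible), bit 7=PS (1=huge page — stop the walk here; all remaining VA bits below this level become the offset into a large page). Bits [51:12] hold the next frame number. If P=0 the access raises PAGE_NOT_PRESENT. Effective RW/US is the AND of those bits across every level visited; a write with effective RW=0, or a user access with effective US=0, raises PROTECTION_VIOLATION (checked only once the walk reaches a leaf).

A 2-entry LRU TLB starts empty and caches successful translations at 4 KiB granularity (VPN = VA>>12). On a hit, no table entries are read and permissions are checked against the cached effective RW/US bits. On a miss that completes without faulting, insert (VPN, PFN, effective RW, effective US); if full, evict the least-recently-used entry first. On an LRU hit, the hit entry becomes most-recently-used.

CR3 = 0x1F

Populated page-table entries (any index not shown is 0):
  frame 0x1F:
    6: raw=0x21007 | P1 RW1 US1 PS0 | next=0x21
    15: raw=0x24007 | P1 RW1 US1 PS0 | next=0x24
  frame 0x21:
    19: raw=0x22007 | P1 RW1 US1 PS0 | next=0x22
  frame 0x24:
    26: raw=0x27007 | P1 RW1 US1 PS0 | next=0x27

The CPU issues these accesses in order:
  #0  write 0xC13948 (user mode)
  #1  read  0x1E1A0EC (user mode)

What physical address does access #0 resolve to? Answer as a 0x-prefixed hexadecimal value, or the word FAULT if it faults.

Trace:
#0 VA=0xC13948 (w,user):
  lvl0: tbl 0x1F, slot 6 ⇒ 0x21007 (P1/RW1/US1/PS0)
  lvl1: tbl 0x21, slot 19 ⇒ 0x22007 (P1/RW1/US1/PS0)
  ⇒ phys 0x22948  [2 reads]
#1 VA=0x1E1A0EC (r,user):
  lvl0: tbl 0x1F, slot 15 ⇒ 0x24007 (P1/RW1/US1/PS0)
  lvl1: tbl 0x24, slot 26 ⇒ 0x27007 (P1/RW1/US1/PS0)
  ⇒ phys 0x270EC  [2 reads]

Access #0 PA: 0x22948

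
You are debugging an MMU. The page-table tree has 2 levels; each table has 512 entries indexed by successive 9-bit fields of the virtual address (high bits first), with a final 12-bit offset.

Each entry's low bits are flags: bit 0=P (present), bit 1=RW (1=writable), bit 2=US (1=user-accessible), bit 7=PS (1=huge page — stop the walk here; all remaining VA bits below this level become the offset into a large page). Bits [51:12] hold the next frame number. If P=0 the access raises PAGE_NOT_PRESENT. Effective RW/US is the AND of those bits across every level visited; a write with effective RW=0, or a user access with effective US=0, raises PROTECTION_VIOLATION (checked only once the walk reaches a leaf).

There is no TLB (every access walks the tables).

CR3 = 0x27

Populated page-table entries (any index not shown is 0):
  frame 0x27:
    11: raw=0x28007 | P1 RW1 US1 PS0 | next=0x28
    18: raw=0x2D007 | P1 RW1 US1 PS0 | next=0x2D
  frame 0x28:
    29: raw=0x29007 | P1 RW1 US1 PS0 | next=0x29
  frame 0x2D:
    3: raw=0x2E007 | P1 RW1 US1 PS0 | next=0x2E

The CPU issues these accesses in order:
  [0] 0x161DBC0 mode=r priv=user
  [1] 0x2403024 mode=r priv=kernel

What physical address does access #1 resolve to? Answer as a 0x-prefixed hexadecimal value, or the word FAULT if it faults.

Trace:
#0 VA=0x161DBC0 (r,user):
  [0] read 0x27 idx=11: raw=0x28007 flags P=1 W=1 U=1 S=0
  [1] read 0x28 idx=29: raw=0x29007 flags P=1 W=1 U=1 S=0
  ✓ 0x29BC0  — 2 lookups
#1 VA=0x2403024 (r,kernel):
  [0] read 0x27 idx=18: raw=0x2D007 flags P=1 W=1 U=1 S=0
  [1] read 0x2D idx=3: raw=0x2E007 flags P=1 W=1 U=1 S=0
  ✓ 0x2E024  — 2 lookups

Access #1 PA: 0x2E024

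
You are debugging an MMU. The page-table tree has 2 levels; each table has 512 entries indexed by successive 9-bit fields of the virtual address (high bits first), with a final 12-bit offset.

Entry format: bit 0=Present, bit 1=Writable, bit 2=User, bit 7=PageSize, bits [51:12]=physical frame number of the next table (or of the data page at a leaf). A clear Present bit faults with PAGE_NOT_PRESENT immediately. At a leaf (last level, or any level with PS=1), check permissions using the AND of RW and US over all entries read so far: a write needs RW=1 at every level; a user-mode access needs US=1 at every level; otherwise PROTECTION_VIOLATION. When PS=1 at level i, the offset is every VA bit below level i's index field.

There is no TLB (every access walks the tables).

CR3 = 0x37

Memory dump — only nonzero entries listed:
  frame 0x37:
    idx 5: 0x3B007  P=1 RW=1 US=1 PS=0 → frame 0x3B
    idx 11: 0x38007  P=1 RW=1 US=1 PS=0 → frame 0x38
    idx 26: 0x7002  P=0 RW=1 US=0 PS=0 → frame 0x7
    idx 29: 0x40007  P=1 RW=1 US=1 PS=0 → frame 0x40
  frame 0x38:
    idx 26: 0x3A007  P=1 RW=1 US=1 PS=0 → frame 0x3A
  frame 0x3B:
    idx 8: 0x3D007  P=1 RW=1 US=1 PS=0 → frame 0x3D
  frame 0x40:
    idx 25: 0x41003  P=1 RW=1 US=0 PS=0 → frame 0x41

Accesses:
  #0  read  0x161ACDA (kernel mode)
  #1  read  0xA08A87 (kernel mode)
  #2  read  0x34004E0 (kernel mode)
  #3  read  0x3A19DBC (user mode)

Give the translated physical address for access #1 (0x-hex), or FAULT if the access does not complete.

Trace:
#0 VA=0x161ACDA (r,kernel):
  lvl0: tbl 0x37, slot 11 ⇒ 0x38007 (P1/RW1/US1/PS0)
  lvl1: tbl 0x38, slot 26 ⇒ 0x3A007 (P1/RW1/US1/PS0)
  ⇒ phys 0x3ACDA  [2 reads]
#1 VA=0xA08A87 (r,kernel):
  lvl0: tbl 0x37, slot 5 ⇒ 0x3B007 (P1/RW1/US1/PS0)
  lvl1: tbl 0x3B, slot 8 ⇒ 0x3D007 (P1/RW1/US1/PS0)
  ⇒ phys 0x3DA87  [2 reads]
#2 VA=0x34004E0 (r,kernel):
  lvl0: tbl 0x37, slot 26 ⇒ 0x7002 (P0/RW1/US0/PS0)
  ⇒ fault: PAGE_NOT_PRESENT  — 1 lookups
#3 VA=0x3A19DBC (r,user):
  lvl0: tbl 0x37, slot 29 ⇒ 0x40007 (P1/RW1/US1/PS0)
  lvl1: tbl 0x40, slot 25 ⇒ 0x41003 (P1/RW1/US0/PS0)
  ⇒ fault: PROTECTION_VIOLATION  — 2 lookups

Access #1 PA: 0x3DA87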